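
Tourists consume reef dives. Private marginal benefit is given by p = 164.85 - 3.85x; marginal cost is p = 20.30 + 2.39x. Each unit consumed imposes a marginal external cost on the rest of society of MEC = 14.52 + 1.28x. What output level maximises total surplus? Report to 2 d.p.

Social marginal benefit = demand − MEC = 150.33 - 5.13x.
Set SMB = MC: 150.33 - 5.13x = 20.30 + 2.39x → x* = 17.2912.

x* = 17.29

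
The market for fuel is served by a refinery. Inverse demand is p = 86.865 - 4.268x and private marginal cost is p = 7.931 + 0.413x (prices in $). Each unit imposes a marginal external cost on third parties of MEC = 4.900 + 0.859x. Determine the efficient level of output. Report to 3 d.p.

Social marginal cost = private MC + MEC = 12.831 + 1.272x.
Set SMC = demand: 12.831 + 1.272x = 86.865 - 4.268x → x* = 13.3635.

x* = 13.364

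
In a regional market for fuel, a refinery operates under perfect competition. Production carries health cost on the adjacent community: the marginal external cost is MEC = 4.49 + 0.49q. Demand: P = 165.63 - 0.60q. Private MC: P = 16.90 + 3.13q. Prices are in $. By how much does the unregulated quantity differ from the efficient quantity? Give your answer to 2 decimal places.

5.69 units

Market equilibrium (private): 16.90 + 3.13q = 165.63 - 0.60q → q_m = 39.8740.
Social marginal cost = private MC + MEC = 21.39 + 3.62q.
Set SMC = demand: 21.39 + 3.62q = 165.63 - 0.60q → q* = 34.1801.
Gap = |39.8740 − 34.1801| = 5.6939.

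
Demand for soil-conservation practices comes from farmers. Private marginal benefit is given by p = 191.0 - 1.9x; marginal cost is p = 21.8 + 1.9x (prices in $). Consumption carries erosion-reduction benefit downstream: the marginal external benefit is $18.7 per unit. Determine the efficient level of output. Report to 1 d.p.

Social marginal benefit = demand + MEB = 209.7 - 1.9x.
Set SMB = MC: 209.7 - 1.9x = 21.8 + 1.9x → x* = 49.4474.

x* = 49.4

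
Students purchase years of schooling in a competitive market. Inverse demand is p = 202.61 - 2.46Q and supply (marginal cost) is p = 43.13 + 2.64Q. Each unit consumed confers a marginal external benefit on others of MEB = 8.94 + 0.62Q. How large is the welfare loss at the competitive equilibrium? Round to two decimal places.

Market equilibrium (private): 43.13 + 2.64Q = 202.61 - 2.46Q → Q_m = 31.2706.
Social marginal benefit = demand + MEB = 211.55 - 1.84Q.
Set SMB = MC: 211.55 - 1.84Q = 43.13 + 2.64Q → Q* = 37.5938.
Between Q* and Q_m the wedge SMB − MC runs linearly from 0 to MEB(Q_m), so the loss is a triangle.
DWL = ½ × 6.3232 × 28.3278 = 89.5612.

DWL = 89.56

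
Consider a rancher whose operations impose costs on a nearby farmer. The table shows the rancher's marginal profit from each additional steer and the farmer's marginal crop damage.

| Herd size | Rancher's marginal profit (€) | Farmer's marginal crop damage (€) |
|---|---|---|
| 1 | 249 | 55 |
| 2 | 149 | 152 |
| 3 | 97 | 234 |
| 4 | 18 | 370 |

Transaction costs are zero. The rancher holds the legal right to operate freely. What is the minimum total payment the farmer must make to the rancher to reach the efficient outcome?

€264

Left alone the rancher would choose level 4 (marginal profit stays positive).
Efficient level: k* = 1 (marginal profit ≥ marginal crop damage through 1).
The farmer must at least cover the rancher's forgone profit from cutting 4→1: 149 + 97 + 18 = 264.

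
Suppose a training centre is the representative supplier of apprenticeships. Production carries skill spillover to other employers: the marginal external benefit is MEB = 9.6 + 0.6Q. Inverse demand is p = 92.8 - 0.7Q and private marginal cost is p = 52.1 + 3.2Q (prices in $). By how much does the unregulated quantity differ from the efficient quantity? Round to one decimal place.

Market equilibrium (private): 52.1 + 3.2Q = 92.8 - 0.7Q → Q_m = 10.4359.
Social marginal cost = private MC − MEB = 42.5 + 2.6Q.
Set SMC = demand: 42.5 + 2.6Q = 92.8 - 0.7Q → Q* = 15.2424.
Gap = |10.4359 − 15.2424| = 4.8065.

4.8 units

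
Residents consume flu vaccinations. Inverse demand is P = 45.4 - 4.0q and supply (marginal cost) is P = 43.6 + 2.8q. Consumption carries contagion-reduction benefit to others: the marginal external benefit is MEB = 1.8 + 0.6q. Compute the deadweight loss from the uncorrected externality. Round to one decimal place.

Market equilibrium (private): 43.6 + 2.8q = 45.4 - 4.0q → q_m = 0.2647.
Social marginal benefit = demand + MEB = 47.2 - 3.4q.
Set SMB = MC: 47.2 - 3.4q = 43.6 + 2.8q → q* = 0.5806.
Between q* and q_m the wedge SMB − MC runs linearly from 0 to MEB(q_m), so the loss is a triangle.
DWL = ½ × 0.3159 × 1.9588 = 0.3094.

DWL = 0.3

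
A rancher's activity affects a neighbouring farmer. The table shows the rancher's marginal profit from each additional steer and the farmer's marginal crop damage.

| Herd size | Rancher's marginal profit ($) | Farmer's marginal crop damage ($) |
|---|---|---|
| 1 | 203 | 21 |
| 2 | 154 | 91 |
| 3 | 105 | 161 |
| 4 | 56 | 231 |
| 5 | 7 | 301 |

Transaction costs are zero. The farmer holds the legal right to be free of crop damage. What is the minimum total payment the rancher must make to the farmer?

$112

Efficient level: marginal profit ≥ marginal crop damage through level 2, so k* = 2.
With the farmer holding the right, the rancher must at least compensate total damage at k*: 21 + 91 = 112.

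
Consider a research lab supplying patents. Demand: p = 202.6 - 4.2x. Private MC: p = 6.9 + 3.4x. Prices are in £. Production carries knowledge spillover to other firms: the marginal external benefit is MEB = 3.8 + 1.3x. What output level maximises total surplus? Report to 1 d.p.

x* = 31.7

Social marginal cost = private MC − MEB = 3.1 + 2.1x.
Set SMC = demand: 3.1 + 2.1x = 202.6 - 4.2x → x* = 31.6667.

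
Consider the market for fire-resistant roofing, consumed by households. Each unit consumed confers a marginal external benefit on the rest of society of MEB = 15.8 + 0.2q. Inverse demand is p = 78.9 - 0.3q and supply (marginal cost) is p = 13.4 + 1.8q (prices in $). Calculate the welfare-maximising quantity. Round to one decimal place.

Social marginal benefit = demand + MEB = 94.7 - 0.1q.
Set SMB = MC: 94.7 - 0.1q = 13.4 + 1.8q → q* = 42.7895.

q* = 42.8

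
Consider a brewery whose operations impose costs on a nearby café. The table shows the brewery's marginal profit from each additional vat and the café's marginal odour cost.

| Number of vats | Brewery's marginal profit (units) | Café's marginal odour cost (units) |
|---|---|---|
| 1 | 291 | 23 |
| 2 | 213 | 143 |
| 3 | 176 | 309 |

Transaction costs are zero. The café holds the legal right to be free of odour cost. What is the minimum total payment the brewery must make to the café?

Efficient level: marginal profit ≥ marginal odour cost through level 2, so k* = 2.
With the café holding the right, the brewery must at least compensate total damage at k*: 23 + 143 = 166.

166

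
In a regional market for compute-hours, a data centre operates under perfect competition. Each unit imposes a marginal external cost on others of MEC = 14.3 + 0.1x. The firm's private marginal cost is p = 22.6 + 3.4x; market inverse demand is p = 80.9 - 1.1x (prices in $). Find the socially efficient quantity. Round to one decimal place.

x* = 9.6

Social marginal cost = private MC + MEC = 36.9 + 3.5x.
Set SMC = demand: 36.9 + 3.5x = 80.9 - 1.1x → x* = 9.5652.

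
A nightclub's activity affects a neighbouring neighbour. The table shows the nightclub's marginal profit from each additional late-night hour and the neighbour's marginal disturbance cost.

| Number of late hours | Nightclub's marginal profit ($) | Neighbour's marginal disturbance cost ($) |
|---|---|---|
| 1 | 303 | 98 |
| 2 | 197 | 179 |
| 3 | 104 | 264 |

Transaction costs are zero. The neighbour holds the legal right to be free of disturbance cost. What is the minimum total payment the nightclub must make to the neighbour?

$277

Efficient level: marginal profit ≥ marginal disturbance cost through level 2, so k* = 2.
With the neighbour holding the right, the nightclub must at least compensate total damage at k*: 98 + 179 = 277.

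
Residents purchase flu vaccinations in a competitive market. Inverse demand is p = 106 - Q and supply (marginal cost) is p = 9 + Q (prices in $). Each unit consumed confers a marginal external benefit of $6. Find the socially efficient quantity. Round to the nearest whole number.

Social marginal benefit = demand + MEB = 112 - Q.
Set SMB = MC: 112 - Q = 9 + Q → Q* = 51.5000.

Q* = 52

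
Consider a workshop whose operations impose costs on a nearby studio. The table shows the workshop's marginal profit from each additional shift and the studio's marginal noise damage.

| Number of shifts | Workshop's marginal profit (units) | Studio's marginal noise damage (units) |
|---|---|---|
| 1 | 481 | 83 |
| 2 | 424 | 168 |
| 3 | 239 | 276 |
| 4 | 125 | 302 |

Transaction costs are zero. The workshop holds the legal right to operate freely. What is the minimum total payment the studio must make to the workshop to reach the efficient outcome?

Left alone the workshop would choose level 4 (marginal profit stays positive).
Efficient level: k* = 2 (marginal profit ≥ marginal noise damage through 2).
The studio must at least cover the workshop's forgone profit from cutting 4→2: 239 + 125 = 364.

364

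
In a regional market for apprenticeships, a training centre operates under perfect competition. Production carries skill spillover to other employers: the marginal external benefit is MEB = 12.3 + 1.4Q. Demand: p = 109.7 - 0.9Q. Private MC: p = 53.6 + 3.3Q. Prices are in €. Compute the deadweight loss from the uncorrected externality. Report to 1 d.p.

Market equilibrium (private): 53.6 + 3.3Q = 109.7 - 0.9Q → Q_m = 13.3571.
Social marginal cost = private MC − MEB = 41.3 + 1.9Q.
Set SMC = demand: 41.3 + 1.9Q = 109.7 - 0.9Q → Q* = 24.4286.
The welfare-loss triangle has base |Q_m − Q*| and height MEB(Q_m) (the vertical gap between SMC and demand is zero at Q* and MEB at Q_m).
DWL = ½ × 11.0715 × 31.0000 = 171.6083.

DWL = €171.6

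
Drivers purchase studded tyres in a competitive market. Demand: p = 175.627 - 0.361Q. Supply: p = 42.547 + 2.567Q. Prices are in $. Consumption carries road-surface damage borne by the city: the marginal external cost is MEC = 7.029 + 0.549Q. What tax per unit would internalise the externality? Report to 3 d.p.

tax = $26.932 per unit

Social marginal benefit = demand − MEC = 168.598 - 0.910Q.
Set SMB = MC: 168.598 - 0.910Q = 42.547 + 2.567Q → Q* = 36.2528.
The Pigouvian tax equals MEC at Q*: 7.029 + 0.549×36.2528 = 26.9318.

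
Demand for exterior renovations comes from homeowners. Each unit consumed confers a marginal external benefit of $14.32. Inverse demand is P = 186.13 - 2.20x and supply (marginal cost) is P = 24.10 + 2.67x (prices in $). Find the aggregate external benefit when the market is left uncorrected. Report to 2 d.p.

Market equilibrium (private): 24.10 + 2.67x = 186.13 - 2.20x → x_m = 33.2710.
Total external benefit = MEB × x_m = 14.32 × 33.2710 = 476.4407.

$476.44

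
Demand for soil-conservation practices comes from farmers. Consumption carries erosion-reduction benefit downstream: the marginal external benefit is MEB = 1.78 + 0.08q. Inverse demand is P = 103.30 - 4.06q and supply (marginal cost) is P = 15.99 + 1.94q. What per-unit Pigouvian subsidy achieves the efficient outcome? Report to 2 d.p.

Social marginal benefit = demand + MEB = 105.08 - 3.98q.
Set SMB = MC: 105.08 - 3.98q = 15.99 + 1.94q → q* = 15.0490.
The Pigouvian subsidy equals MEB at q*: 1.78 + 0.08×15.0490 = 2.9839.

subsidy = 2.98 per unit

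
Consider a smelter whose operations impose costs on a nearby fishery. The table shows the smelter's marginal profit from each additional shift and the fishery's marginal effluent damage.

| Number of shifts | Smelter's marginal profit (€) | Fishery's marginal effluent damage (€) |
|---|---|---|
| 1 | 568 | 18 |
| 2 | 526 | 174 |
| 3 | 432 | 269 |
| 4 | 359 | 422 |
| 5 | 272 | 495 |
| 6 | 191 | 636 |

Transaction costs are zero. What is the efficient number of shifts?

3

Bargaining reaches the level where marginal profit last exceeds marginal effluent damage.
That holds through level 3 (432 ≥ 269) but not at 4 (359 < 422).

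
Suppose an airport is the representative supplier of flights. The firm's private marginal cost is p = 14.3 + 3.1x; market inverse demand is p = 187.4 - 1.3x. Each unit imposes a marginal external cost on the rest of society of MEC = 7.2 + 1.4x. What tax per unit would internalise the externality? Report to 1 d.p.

tax = 47.2 per unit

Social marginal cost = private MC + MEC = 21.5 + 4.5x.
Set SMC = demand: 21.5 + 4.5x = 187.4 - 1.3x → x* = 28.6034.
The Pigouvian tax equals MEC at x*: 7.2 + 1.4×28.6034 = 47.2448.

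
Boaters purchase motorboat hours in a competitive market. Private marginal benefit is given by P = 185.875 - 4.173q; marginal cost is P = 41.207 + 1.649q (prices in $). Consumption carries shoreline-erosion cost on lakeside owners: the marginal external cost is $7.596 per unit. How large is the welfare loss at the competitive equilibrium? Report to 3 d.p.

DWL = $4.955

Market equilibrium (private): 41.207 + 1.649q = 185.875 - 4.173q → q_m = 24.8485.
Social marginal benefit = demand − MEC = 178.279 - 4.173q.
Set SMB = MC: 178.279 - 4.173q = 41.207 + 1.649q → q* = 23.5438.
Height of the DWL triangle at q_m is MC(q_m) − SMB(q_m) = MEC(q_m) = 7.5960.
DWL = ½ × 1.3047 × 7.5960 = 4.9553.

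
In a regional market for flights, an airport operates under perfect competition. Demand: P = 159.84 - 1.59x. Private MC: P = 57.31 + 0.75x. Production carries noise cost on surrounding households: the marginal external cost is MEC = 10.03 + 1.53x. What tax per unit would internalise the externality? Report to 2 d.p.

tax = 46.60 per unit

Social marginal cost = private MC + MEC = 67.34 + 2.28x.
Set SMC = demand: 67.34 + 2.28x = 159.84 - 1.59x → x* = 23.9018.
The Pigouvian tax equals MEC at x*: 10.03 + 1.53×23.9018 = 46.5998.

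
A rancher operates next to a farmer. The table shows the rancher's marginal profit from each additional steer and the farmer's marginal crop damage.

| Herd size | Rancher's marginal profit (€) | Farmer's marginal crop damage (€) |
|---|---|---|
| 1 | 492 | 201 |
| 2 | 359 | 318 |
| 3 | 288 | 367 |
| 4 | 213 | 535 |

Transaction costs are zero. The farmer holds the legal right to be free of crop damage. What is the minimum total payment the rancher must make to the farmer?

Efficient level: marginal profit ≥ marginal crop damage through level 2, so k* = 2.
With the farmer holding the right, the rancher must at least compensate total damage at k*: 201 + 318 = 519.

€519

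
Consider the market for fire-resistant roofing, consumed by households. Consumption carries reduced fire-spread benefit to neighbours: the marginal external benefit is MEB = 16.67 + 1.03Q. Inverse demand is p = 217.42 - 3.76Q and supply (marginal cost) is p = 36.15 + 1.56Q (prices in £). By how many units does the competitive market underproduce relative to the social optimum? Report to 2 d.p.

12.07 units

Market equilibrium (private): 36.15 + 1.56Q = 217.42 - 3.76Q → Q_m = 34.0733.
Social marginal benefit = demand + MEB = 234.09 - 2.73Q.
Set SMB = MC: 234.09 - 2.73Q = 36.15 + 1.56Q → Q* = 46.1399.
Gap = |34.0733 − 46.1399| = 12.0666.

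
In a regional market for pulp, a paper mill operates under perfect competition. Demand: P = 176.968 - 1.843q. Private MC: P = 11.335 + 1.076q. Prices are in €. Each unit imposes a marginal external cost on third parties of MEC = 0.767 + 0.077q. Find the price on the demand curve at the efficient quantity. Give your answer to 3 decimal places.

Social marginal cost = private MC + MEC = 12.102 + 1.153q.
Set SMC = demand: 12.102 + 1.153q = 176.968 - 1.843q → q* = 55.0287.
Consumer price on the demand curve at q*: 176.968 − 1.843×55.0287 = 75.5501.

P = €75.550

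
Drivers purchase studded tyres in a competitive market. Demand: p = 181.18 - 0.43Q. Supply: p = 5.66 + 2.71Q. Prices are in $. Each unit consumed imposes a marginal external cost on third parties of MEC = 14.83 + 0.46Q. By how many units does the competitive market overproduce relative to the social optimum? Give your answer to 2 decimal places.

Market equilibrium (private): 5.66 + 2.71Q = 181.18 - 0.43Q → Q_m = 55.8981.
Social marginal benefit = demand − MEC = 166.35 - 0.89Q.
Set SMB = MC: 166.35 - 0.89Q = 5.66 + 2.71Q → Q* = 44.6361.
Gap = |55.8981 − 44.6361| = 11.2620.

11.26 units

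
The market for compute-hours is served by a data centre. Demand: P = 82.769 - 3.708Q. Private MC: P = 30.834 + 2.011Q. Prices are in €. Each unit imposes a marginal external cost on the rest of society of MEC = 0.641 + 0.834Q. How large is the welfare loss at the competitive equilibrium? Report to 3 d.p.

DWL = €5.149

Market equilibrium (private): 30.834 + 2.011Q = 82.769 - 3.708Q → Q_m = 9.0811.
Social marginal cost = private MC + MEC = 31.475 + 2.845Q.
Set SMC = demand: 31.475 + 2.845Q = 82.769 - 3.708Q → Q* = 7.8276.
The loss is the area between SMC and demand from Q* to Q_m; with linear curves that's a triangle of height MEC(Q_m).
DWL = ½ × 1.2535 × 8.2147 = 5.1486.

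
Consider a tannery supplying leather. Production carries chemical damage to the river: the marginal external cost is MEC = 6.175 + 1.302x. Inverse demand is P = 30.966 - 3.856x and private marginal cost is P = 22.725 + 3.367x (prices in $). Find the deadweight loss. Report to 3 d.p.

Market equilibrium (private): 22.725 + 3.367x = 30.966 - 3.856x → x_m = 1.1409.
Social marginal cost = private MC + MEC = 28.900 + 4.669x.
Set SMC = demand: 28.900 + 4.669x = 30.966 - 3.856x → x* = 0.2423.
The loss is the area between SMC and demand from x* to x_m; with linear curves that's a triangle of height MEC(x_m).
DWL = ½ × 0.8986 × 7.6605 = 3.4419.

DWL = $3.442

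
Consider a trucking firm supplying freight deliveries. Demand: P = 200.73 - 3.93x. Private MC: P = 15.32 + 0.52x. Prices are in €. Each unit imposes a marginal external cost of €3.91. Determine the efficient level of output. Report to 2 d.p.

Social marginal cost = private MC + MEC = 19.23 + 0.52x.
Set SMC = demand: 19.23 + 0.52x = 200.73 - 3.93x → x* = 40.7865.

x* = 40.79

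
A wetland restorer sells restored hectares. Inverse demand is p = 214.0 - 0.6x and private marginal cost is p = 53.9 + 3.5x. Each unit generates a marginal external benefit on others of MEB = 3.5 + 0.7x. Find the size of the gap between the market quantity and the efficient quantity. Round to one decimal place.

Market equilibrium (private): 53.9 + 3.5x = 214.0 - 0.6x → x_m = 39.0488.
Social marginal cost = private MC − MEB = 50.4 + 2.8x.
Set SMC = demand: 50.4 + 2.8x = 214.0 - 0.6x → x* = 48.1176.
Gap = |39.0488 − 48.1176| = 9.0688.

9.1 units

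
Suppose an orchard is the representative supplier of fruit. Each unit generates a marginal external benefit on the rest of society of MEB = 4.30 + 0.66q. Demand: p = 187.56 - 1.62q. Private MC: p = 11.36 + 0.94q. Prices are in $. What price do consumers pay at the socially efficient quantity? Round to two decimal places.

Social marginal cost = private MC − MEB = 7.06 + 0.28q.
Set SMC = demand: 7.06 + 0.28q = 187.56 - 1.62q → q* = 95.0000.
Consumer price on the demand curve at q*: 187.56 − 1.62×95.0000 = 33.6600.

P = $33.66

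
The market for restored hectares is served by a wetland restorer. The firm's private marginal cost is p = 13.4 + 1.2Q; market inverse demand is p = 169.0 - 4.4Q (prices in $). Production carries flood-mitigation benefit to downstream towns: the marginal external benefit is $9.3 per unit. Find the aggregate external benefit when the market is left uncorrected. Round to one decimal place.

$258.4

Market equilibrium (private): 13.4 + 1.2Q = 169.0 - 4.4Q → Q_m = 27.7857.
Total external benefit = MEB × Q_m = 9.3 × 27.7857 = 258.4070.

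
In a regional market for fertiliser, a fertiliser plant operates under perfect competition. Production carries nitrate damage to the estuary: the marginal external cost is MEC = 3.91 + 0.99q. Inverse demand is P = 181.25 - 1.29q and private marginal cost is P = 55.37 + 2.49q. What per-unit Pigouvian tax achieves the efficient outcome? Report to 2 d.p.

tax = 29.22 per unit

Social marginal cost = private MC + MEC = 59.28 + 3.48q.
Set SMC = demand: 59.28 + 3.48q = 181.25 - 1.29q → q* = 25.5702.
The Pigouvian tax equals MEC at q*: 3.91 + 0.99×25.5702 = 29.2245.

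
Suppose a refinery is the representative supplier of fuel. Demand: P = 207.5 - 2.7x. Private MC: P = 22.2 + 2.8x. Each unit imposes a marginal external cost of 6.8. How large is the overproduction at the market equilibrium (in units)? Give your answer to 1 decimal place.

1.2 units

Market equilibrium (private): 22.2 + 2.8x = 207.5 - 2.7x → x_m = 33.6909.
Social marginal cost = private MC + MEC = 29.0 + 2.8x.
Set SMC = demand: 29.0 + 2.8x = 207.5 - 2.7x → x* = 32.4545.
Gap = |33.6909 − 32.4545| = 1.2364.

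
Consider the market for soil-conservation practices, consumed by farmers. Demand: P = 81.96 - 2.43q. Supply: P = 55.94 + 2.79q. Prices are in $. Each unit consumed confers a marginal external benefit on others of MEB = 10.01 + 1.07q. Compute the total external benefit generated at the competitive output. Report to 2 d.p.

Market equilibrium (private): 55.94 + 2.79q = 81.96 - 2.43q → q_m = 4.9847.
Total external benefit = ∫₀^{q_m} (10.01 + 1.07q) dq = 10.01×4.9847 + ½×1.07×4.9847² = 63.1901.

$63.19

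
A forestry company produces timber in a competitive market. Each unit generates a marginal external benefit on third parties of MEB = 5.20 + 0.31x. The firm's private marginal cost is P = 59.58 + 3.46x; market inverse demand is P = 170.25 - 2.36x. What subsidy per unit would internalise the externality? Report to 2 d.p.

Social marginal cost = private MC − MEB = 54.38 + 3.15x.
Set SMC = demand: 54.38 + 3.15x = 170.25 - 2.36x → x* = 21.0290.
The Pigouvian subsidy equals MEB at x*: 5.20 + 0.31×21.0290 = 11.7190.

subsidy = 11.72 per unit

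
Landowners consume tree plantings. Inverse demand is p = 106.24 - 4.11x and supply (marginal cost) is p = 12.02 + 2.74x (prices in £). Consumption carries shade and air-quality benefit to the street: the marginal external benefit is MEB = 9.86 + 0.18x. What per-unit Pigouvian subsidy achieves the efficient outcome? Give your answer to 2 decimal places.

Social marginal benefit = demand + MEB = 116.10 - 3.93x.
Set SMB = MC: 116.10 - 3.93x = 12.02 + 2.74x → x* = 15.6042.
The Pigouvian subsidy equals MEB at x*: 9.86 + 0.18×15.6042 = 12.6688.

subsidy = £12.67 per unit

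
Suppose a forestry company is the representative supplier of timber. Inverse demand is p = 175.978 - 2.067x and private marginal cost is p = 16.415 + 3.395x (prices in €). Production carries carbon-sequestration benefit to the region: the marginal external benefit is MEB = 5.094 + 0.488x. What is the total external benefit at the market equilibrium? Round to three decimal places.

Market equilibrium (private): 16.415 + 3.395x = 175.978 - 2.067x → x_m = 29.2133.
Total external benefit = ∫₀^{x_m} (5.094 + 0.488x) dx = 5.094×29.2133 + ½×0.488×29.2133² = 357.0463.

€357.046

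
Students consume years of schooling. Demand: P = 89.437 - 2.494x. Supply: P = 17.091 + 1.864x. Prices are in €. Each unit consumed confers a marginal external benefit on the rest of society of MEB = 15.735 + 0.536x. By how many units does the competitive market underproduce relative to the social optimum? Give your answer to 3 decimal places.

6.445 units

Market equilibrium (private): 17.091 + 1.864x = 89.437 - 2.494x → x_m = 16.6007.
Social marginal benefit = demand + MEB = 105.172 - 1.958x.
Set SMB = MC: 105.172 - 1.958x = 17.091 + 1.864x → x* = 23.0458.
Gap = |16.6007 − 23.0458| = 6.4451.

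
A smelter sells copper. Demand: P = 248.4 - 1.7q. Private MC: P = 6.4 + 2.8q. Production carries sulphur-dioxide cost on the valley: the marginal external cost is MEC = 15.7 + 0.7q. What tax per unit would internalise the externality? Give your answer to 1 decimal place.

Social marginal cost = private MC + MEC = 22.1 + 3.5q.
Set SMC = demand: 22.1 + 3.5q = 248.4 - 1.7q → q* = 43.5192.
The Pigouvian tax equals MEC at q*: 15.7 + 0.7×43.5192 = 46.1634.

tax = 46.2 per unit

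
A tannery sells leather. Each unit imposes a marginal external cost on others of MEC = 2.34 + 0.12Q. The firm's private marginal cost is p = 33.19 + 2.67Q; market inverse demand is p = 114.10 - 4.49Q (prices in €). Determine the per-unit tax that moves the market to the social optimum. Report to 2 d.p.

Social marginal cost = private MC + MEC = 35.53 + 2.79Q.
Set SMC = demand: 35.53 + 2.79Q = 114.10 - 4.49Q → Q* = 10.7926.
The Pigouvian tax equals MEC at Q*: 2.34 + 0.12×10.7926 = 3.6351.

tax = €3.64 per unit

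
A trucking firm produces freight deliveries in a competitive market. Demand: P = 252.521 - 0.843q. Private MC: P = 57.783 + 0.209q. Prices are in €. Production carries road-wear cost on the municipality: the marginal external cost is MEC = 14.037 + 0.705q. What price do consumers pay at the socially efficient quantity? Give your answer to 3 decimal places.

Social marginal cost = private MC + MEC = 71.820 + 0.914q.
Set SMC = demand: 71.820 + 0.914q = 252.521 - 0.843q → q* = 102.8463.
Consumer price on the demand curve at q*: 252.521 − 0.843×102.8463 = 165.8216.

P = €165.822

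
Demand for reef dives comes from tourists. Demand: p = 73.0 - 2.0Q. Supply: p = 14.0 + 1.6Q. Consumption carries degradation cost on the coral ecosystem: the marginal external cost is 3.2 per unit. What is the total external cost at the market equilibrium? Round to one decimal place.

Market equilibrium (private): 14.0 + 1.6Q = 73.0 - 2.0Q → Q_m = 16.3889.
Total external cost = MEC × Q_m = 3.2 × 16.3889 = 52.4445.

52.4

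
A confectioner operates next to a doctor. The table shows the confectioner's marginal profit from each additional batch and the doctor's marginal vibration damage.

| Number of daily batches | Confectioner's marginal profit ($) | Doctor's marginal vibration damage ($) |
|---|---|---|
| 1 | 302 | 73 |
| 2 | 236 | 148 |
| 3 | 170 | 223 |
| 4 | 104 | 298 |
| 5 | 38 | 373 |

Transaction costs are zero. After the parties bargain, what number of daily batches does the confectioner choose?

2

Bargaining reaches the level where marginal profit last exceeds marginal vibration damage.
That holds through level 2 (236 ≥ 148) but not at 3 (170 < 223).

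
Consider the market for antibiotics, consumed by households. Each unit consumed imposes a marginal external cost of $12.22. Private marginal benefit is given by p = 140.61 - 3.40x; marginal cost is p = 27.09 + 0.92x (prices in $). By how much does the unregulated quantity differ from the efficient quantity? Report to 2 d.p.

2.83 units

Market equilibrium (private): 27.09 + 0.92x = 140.61 - 3.40x → x_m = 26.2778.
Social marginal benefit = demand − MEC = 128.39 - 3.40x.
Set SMB = MC: 128.39 - 3.40x = 27.09 + 0.92x → x* = 23.4491.
Gap = |26.2778 − 23.4491| = 2.8287.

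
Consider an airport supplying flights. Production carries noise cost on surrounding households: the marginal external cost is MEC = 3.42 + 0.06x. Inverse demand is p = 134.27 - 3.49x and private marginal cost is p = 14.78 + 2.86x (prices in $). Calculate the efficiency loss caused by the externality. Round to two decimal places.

Market equilibrium (private): 14.78 + 2.86x = 134.27 - 3.49x → x_m = 18.8173.
Social marginal cost = private MC + MEC = 18.20 + 2.92x.
Set SMC = demand: 18.20 + 2.92x = 134.27 - 3.49x → x* = 18.1076.
Between x* and x_m the wedge SMC − demand runs linearly from 0 to MEC(x_m), so the loss is a triangle.
DWL = ½ × 0.7097 × 4.5490 = 1.6142.

DWL = $1.61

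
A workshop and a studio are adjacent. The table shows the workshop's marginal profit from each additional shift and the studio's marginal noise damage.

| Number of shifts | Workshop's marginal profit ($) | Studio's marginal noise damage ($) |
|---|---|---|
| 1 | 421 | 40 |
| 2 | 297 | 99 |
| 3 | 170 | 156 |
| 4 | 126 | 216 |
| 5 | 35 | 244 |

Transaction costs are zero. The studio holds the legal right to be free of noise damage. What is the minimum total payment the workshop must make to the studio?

$295

Efficient level: marginal profit ≥ marginal noise damage through level 3, so k* = 3.
With the studio holding the right, the workshop must at least compensate total damage at k*: 40 + 99 + 156 = 295.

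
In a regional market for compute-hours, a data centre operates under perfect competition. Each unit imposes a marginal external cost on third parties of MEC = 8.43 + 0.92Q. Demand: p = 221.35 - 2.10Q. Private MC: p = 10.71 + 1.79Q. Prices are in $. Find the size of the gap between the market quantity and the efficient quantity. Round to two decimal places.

12.11 units

Market equilibrium (private): 10.71 + 1.79Q = 221.35 - 2.10Q → Q_m = 54.1491.
Social marginal cost = private MC + MEC = 19.14 + 2.71Q.
Set SMC = demand: 19.14 + 2.71Q = 221.35 - 2.10Q → Q* = 42.0395.
Gap = |54.1491 − 42.0395| = 12.1096.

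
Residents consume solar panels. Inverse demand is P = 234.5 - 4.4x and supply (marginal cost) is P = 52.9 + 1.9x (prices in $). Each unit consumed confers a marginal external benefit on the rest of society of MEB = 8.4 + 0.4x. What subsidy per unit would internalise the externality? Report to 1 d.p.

Social marginal benefit = demand + MEB = 242.9 - 4.0x.
Set SMB = MC: 242.9 - 4.0x = 52.9 + 1.9x → x* = 32.2034.
The Pigouvian subsidy equals MEB at x*: 8.4 + 0.4×32.2034 = 21.2814.

subsidy = $21.3 per unit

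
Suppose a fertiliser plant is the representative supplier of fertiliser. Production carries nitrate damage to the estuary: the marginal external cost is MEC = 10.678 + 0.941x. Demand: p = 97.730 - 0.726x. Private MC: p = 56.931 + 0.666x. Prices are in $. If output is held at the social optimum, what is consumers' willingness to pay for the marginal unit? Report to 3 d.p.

P = $88.357

Social marginal cost = private MC + MEC = 67.609 + 1.607x.
Set SMC = demand: 67.609 + 1.607x = 97.730 - 0.726x → x* = 12.9108.
Consumer price on the demand curve at x*: 97.730 − 0.726×12.9108 = 88.3568.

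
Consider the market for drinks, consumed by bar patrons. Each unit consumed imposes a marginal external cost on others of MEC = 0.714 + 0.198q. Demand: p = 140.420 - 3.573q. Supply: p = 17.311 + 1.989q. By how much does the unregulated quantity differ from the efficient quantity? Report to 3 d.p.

Market equilibrium (private): 17.311 + 1.989q = 140.420 - 3.573q → q_m = 22.1339.
Social marginal benefit = demand − MEC = 139.706 - 3.771q.
Set SMB = MC: 139.706 - 3.771q = 17.311 + 1.989q → q* = 21.2491.
Gap = |22.1339 − 21.2491| = 0.8848.

0.885 units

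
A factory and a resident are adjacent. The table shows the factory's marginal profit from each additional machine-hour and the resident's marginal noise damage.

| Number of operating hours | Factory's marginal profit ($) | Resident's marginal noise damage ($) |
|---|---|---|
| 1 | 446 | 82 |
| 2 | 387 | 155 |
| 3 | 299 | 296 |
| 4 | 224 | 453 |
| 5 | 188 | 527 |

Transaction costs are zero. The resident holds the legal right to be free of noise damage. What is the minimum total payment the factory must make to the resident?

Efficient level: marginal profit ≥ marginal noise damage through level 3, so k* = 3.
With the resident holding the right, the factory must at least compensate total damage at k*: 82 + 155 + 296 = 533.

$533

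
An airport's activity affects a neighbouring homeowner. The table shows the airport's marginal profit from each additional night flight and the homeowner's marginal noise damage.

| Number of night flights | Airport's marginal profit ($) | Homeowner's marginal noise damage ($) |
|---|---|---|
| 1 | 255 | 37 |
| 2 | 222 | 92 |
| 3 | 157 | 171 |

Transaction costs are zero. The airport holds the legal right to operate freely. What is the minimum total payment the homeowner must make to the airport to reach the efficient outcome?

$157

Left alone the airport would choose level 3 (marginal profit stays positive).
Efficient level: k* = 2 (marginal profit ≥ marginal noise damage through 2).
The homeowner must at least cover the airport's forgone profit from cutting 3→2: 157 = 157.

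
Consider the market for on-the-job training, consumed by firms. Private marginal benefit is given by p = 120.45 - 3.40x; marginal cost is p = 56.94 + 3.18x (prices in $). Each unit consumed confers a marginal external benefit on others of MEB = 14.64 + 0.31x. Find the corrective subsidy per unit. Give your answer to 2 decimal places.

subsidy = $18.50 per unit

Social marginal benefit = demand + MEB = 135.09 - 3.09x.
Set SMB = MC: 135.09 - 3.09x = 56.94 + 3.18x → x* = 12.4641.
The Pigouvian subsidy equals MEB at x*: 14.64 + 0.31×12.4641 = 18.5039.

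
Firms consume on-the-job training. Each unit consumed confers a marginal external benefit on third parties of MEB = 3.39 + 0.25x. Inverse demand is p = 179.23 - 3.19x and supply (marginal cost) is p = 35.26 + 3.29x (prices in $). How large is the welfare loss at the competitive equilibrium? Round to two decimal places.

DWL = $6.42

Market equilibrium (private): 35.26 + 3.29x = 179.23 - 3.19x → x_m = 22.2176.
Social marginal benefit = demand + MEB = 182.62 - 2.94x.
Set SMB = MC: 182.62 - 2.94x = 35.26 + 3.29x → x* = 23.6533.
Height of the DWL triangle at x_m is SMB(x_m) − MC(x_m) = MEB(x_m) = 8.9444.
DWL = ½ × 1.4357 × 8.9444 = 6.4207.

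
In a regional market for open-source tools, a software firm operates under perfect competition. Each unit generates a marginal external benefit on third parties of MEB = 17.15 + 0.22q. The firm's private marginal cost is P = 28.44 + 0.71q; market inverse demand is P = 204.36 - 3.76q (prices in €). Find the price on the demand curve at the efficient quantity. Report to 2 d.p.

P = €33.55

Social marginal cost = private MC − MEB = 11.29 + 0.49q.
Set SMC = demand: 11.29 + 0.49q = 204.36 - 3.76q → q* = 45.4282.
Consumer price on the demand curve at q*: 204.36 − 3.76×45.4282 = 33.5500.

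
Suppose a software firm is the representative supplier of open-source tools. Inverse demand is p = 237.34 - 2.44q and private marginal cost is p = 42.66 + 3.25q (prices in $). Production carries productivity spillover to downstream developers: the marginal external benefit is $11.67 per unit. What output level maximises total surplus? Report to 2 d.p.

q* = 36.27

Social marginal cost = private MC − MEB = 30.99 + 3.25q.
Set SMC = demand: 30.99 + 3.25q = 237.34 - 2.44q → q* = 36.2654.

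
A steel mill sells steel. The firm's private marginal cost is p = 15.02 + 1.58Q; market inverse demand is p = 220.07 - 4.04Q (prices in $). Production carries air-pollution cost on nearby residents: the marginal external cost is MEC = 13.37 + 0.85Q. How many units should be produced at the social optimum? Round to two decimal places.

Q* = 29.63

Social marginal cost = private MC + MEC = 28.39 + 2.43Q.
Set SMC = demand: 28.39 + 2.43Q = 220.07 - 4.04Q → Q* = 29.6260.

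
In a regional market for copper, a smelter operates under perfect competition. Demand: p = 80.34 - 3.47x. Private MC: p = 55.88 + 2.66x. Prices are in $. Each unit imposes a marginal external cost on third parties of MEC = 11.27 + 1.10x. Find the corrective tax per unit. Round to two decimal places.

Social marginal cost = private MC + MEC = 67.15 + 3.76x.
Set SMC = demand: 67.15 + 3.76x = 80.34 - 3.47x → x* = 1.8243.
The Pigouvian tax equals MEC at x*: 11.27 + 1.10×1.8243 = 13.2767.

tax = $13.28 per unit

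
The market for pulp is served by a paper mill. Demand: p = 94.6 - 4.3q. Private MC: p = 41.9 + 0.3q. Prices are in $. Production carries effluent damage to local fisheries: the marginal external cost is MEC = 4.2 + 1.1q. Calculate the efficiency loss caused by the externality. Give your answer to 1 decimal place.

DWL = $24.8

Market equilibrium (private): 41.9 + 0.3q = 94.6 - 4.3q → q_m = 11.4565.
Social marginal cost = private MC + MEC = 46.1 + 1.4q.
Set SMC = demand: 46.1 + 1.4q = 94.6 - 4.3q → q* = 8.5088.
The welfare-loss triangle has base |q_m − q*| and height MEC(q_m) (the vertical gap between SMC and demand is zero at q* and MEC at q_m).
DWL = ½ × 2.9477 × 16.8022 = 24.7639.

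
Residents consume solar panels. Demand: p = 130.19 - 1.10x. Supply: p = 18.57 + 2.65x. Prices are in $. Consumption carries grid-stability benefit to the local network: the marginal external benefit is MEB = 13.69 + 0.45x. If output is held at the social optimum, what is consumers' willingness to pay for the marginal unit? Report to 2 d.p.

Social marginal benefit = demand + MEB = 143.88 - 0.65x.
Set SMB = MC: 143.88 - 0.65x = 18.57 + 2.65x → x* = 37.9727.
Consumer price on the demand curve at x*: 130.19 − 1.10×37.9727 = 88.4200.

P = $88.42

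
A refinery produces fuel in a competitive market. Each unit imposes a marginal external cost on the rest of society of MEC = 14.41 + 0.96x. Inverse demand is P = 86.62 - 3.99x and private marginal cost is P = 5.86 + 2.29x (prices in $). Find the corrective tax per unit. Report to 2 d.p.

Social marginal cost = private MC + MEC = 20.27 + 3.25x.
Set SMC = demand: 20.27 + 3.25x = 86.62 - 3.99x → x* = 9.1644.
The Pigouvian tax equals MEC at x*: 14.41 + 0.96×9.1644 = 23.2078.

tax = $23.21 per unit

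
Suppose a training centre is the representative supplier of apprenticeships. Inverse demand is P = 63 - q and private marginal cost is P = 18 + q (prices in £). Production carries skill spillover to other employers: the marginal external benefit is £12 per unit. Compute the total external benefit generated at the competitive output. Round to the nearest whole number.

Market equilibrium (private): 18 + q = 63 - q → q_m = 22.5000.
Total external benefit = MEB × q_m = 12 × 22.5000 = 270.0000.

£270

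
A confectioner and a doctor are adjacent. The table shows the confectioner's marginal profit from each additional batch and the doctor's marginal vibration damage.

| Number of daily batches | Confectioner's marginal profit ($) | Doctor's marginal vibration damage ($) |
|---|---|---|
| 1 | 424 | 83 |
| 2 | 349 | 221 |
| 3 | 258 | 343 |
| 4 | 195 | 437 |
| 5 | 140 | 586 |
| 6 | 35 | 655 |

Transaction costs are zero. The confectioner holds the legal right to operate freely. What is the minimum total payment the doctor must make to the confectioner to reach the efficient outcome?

Left alone the confectioner would choose level 6 (marginal profit stays positive).
Efficient level: k* = 2 (marginal profit ≥ marginal vibration damage through 2).
The doctor must at least cover the confectioner's forgone profit from cutting 6→2: 258 + 195 + 140 + 35 = 628.

$628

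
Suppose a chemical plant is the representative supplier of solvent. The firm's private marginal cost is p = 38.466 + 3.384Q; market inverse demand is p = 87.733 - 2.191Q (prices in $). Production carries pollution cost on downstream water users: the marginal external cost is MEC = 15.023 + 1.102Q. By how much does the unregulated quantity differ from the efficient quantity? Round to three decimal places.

3.708 units

Market equilibrium (private): 38.466 + 3.384Q = 87.733 - 2.191Q → Q_m = 8.8371.
Social marginal cost = private MC + MEC = 53.489 + 4.486Q.
Set SMC = demand: 53.489 + 4.486Q = 87.733 - 2.191Q → Q* = 5.1287.
Gap = |8.8371 − 5.1287| = 3.7084.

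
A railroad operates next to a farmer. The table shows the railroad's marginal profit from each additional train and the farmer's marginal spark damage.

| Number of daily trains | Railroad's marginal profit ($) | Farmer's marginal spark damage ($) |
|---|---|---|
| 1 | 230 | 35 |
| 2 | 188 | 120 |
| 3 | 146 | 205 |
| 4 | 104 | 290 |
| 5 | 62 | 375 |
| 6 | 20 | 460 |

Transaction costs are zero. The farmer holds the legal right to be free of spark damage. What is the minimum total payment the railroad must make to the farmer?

$155

Efficient level: marginal profit ≥ marginal spark damage through level 2, so k* = 2.
With the farmer holding the right, the railroad must at least compensate total damage at k*: 35 + 120 = 155.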